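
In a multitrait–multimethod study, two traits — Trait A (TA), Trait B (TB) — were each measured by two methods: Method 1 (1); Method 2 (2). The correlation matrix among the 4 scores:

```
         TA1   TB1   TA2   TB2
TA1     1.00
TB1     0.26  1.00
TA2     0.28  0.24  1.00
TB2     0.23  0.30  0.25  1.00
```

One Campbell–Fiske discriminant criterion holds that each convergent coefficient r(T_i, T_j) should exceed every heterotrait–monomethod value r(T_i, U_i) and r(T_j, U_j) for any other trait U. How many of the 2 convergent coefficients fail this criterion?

0

Each convergent coefficient versus the relevant comparison correlations:
TA (methods 1·2): 0.28 vs {0.26, 0.25} → pass.
TB (methods 1·2): 0.30 vs {0.26, 0.25} → pass.
0 of 2 fail.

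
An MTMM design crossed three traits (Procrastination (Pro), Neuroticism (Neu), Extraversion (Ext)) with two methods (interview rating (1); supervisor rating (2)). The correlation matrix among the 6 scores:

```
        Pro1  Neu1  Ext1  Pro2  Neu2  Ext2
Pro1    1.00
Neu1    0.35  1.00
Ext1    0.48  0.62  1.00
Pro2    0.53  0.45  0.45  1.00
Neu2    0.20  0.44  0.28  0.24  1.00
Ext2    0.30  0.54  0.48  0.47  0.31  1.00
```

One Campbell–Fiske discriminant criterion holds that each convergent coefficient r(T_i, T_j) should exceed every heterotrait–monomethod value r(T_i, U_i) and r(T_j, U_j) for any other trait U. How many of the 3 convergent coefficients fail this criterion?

2

Each convergent coefficient versus the relevant comparison correlations:
Pro (methods 1·2): 0.53 vs {0.35, 0.24, 0.48, 0.47} → pass.
Neu (methods 1·2): 0.44 vs {0.35, 0.24, 0.62, 0.31} → fail.
Ext (methods 1·2): 0.48 vs {0.48, 0.47, 0.62, 0.31} → fail.
2 of 3 fail.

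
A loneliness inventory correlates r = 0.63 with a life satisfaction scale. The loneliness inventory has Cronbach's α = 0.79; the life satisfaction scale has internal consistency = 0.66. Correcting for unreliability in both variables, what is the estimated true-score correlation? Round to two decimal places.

r_true = r_obs / √(r_xx · r_yy) = 0.63 / √(0.79 × 0.66) = 0.63 / √0.5214 = 0.63 / 0.7221 ≈ 0.87.

0.87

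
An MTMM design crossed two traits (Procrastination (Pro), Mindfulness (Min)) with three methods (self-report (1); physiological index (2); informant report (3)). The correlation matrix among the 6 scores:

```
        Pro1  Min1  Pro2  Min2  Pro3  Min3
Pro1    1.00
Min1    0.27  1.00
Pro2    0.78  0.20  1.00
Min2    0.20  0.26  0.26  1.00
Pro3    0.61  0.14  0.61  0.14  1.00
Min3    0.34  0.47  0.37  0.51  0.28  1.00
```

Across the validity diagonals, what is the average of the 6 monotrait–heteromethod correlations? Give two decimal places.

0.54

Convergent values: 0.78, 0.61, 0.61, 0.26, 0.47, 0.51; mean = 3.24/6 = 0.54.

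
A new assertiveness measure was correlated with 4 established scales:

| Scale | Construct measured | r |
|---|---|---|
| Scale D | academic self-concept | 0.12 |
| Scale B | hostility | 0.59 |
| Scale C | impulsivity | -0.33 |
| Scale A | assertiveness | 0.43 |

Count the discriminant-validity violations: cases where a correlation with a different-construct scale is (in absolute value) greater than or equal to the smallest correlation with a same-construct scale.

Convergent (same construct = assertiveness): Scale A.
Smallest convergent = 0.43. Discriminant |r|: 0.12, 0.59, 0.33; count ≥ 0.43 → 1.

1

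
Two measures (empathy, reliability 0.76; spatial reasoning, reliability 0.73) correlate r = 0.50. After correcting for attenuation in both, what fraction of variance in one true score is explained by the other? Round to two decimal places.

Disattenuated r = 0.50 / √(0.76 × 0.73) = 0.50 / 0.7448 = 0.6713.
Shared true-score variance = 0.6713² = 0.4506 ≈ 0.45.

0.45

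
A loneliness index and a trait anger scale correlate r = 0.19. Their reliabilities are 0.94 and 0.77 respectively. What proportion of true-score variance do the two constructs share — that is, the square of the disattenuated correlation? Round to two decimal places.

Disattenuated r = 0.19 / √(0.94 × 0.77) = 0.19 / 0.8508 = 0.2233.
Shared true-score variance = 0.2233² = 0.0499 ≈ 0.05.

0.05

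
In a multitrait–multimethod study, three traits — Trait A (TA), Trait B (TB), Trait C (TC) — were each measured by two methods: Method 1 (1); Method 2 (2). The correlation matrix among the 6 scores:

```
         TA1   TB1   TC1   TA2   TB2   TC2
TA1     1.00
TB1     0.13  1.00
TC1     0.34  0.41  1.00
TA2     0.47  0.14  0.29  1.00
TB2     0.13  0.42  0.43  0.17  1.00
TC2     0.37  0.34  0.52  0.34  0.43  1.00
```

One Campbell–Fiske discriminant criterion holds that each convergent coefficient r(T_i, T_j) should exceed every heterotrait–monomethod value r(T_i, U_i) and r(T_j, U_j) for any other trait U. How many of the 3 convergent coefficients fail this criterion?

1

Each convergent coefficient versus the relevant comparison correlations:
TA (methods 1·2): 0.47 vs {0.13, 0.17, 0.34, 0.34} → pass.
TB (methods 1·2): 0.42 vs {0.13, 0.17, 0.41, 0.43} → fail.
TC (methods 1·2): 0.52 vs {0.34, 0.34, 0.41, 0.43} → pass.
1 of 3 fail.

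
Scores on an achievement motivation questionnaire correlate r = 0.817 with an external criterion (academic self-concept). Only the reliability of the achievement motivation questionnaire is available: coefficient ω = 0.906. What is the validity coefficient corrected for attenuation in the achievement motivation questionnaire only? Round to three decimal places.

0.858

Single correction: r_c = r_obs / √r_xx = 0.817 / √0.906 = 0.817 / 0.9518 ≈ 0.858.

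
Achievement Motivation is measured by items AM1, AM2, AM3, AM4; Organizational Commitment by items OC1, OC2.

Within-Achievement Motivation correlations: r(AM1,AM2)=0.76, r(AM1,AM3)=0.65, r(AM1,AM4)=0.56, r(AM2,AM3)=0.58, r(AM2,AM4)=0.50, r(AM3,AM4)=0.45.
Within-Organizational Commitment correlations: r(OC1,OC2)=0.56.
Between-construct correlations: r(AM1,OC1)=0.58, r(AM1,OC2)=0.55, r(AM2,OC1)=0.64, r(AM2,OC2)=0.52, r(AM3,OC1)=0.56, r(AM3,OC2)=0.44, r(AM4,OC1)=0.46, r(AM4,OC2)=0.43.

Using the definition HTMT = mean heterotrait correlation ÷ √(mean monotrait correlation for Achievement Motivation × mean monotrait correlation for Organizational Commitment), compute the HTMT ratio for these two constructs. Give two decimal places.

0.91

Between-construct mean = 4.18/8 = 0.5225.
Mean within-AM = 3.50/6 = 0.5833; mean within-OC = 0.56/1 = 0.5600.
Geometric mean = √(0.5833 × 0.5600) = 0.5715.
HTMT = 0.5225 / 0.5715 = 0.91.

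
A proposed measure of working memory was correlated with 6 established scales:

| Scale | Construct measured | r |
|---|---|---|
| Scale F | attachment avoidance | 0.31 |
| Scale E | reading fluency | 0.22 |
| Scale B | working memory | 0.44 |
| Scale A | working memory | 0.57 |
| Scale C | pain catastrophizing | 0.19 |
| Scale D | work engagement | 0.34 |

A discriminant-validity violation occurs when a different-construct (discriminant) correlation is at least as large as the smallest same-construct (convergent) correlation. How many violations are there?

0

Convergent (same construct = working memory): Scale B, Scale A.
Smallest convergent = 0.44. Discriminant values: 0.31, 0.22, 0.19, 0.34; count ≥ 0.44 → 0.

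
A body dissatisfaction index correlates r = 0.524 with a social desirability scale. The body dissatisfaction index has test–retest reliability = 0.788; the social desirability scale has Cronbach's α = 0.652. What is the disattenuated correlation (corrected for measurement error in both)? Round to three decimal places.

0.731

r_true = r_obs / √(r_xx · r_yy) = 0.524 / √(0.788 × 0.652) = 0.524 / √0.513776 = 0.524 / 0.7168 ≈ 0.731.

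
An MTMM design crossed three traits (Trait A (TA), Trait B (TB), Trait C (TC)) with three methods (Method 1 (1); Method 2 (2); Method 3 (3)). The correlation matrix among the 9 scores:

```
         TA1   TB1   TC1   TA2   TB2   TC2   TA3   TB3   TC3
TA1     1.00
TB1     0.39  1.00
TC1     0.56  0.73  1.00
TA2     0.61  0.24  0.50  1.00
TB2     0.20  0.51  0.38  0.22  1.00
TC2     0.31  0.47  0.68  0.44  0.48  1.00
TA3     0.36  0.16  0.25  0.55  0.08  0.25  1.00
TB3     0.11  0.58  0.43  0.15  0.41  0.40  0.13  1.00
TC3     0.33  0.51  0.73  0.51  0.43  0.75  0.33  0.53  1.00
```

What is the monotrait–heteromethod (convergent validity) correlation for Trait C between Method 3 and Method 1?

0.73

Same trait (TC), different methods: r(TC3, TC1) = 0.73.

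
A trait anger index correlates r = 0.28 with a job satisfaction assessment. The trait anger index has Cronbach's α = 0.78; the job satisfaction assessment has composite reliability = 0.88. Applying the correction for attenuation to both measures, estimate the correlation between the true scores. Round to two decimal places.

r_true = r_obs / √(r_xx · r_yy) = 0.28 / √(0.78 × 0.88) = 0.28 / √0.6864 = 0.28 / 0.8285 ≈ 0.34.

0.34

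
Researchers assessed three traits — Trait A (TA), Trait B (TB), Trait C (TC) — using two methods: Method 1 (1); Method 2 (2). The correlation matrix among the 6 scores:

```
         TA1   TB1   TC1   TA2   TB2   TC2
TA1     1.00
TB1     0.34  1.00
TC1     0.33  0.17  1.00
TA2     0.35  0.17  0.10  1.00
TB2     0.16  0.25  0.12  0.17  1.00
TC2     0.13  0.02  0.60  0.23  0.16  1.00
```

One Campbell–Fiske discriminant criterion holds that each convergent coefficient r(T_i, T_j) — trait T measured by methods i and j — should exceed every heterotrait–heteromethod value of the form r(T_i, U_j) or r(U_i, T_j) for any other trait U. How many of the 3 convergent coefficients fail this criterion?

Checking each validity diagonal entry against its comparison values:
TA (methods 1·2): 0.35 vs {0.16, 0.17, 0.13, 0.10} → pass.
TB (methods 1·2): 0.25 vs {0.17, 0.16, 0.02, 0.12} → pass.
TC (methods 1·2): 0.60 vs {0.10, 0.13, 0.12, 0.02} → pass.
0 of 3 fail.

0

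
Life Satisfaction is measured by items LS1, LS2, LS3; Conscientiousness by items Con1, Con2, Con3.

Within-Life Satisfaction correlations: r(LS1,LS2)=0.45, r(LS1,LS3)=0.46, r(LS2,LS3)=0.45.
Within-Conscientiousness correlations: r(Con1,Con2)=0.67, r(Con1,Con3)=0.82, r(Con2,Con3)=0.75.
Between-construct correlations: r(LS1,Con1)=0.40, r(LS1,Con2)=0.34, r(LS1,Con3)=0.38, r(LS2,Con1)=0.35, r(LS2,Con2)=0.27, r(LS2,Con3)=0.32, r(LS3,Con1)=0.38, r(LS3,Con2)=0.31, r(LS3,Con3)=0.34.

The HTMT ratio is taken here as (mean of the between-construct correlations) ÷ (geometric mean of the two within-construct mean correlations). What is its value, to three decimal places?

Mean between = 3.09/9 = 0.3433.
Mean within-LS = 1.36/3 = 0.4533; mean within-Con = 2.24/3 = 0.7467.
Geometric mean = √(0.4533 × 0.7467) = 0.5818.
HTMT = 0.3433 / 0.5818 = 0.590.

0.590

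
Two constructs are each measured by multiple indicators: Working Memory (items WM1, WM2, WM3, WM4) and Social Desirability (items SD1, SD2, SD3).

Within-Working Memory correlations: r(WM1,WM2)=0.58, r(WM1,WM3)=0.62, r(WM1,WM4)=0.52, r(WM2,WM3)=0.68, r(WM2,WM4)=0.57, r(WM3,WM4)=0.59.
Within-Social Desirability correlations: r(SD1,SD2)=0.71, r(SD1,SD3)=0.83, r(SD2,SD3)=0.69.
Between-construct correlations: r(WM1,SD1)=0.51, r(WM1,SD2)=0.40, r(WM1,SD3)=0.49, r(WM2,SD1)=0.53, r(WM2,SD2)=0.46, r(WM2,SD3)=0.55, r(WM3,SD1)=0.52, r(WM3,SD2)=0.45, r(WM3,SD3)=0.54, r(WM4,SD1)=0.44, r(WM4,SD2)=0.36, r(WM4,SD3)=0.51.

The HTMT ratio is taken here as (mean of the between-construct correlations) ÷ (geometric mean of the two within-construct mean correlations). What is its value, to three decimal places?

0.723

Mean between = 5.76/12 = 0.4800.
Mean within-WM = 3.56/6 = 0.5933; mean within-SD = 2.23/3 = 0.7433.
Geometric mean = √(0.5933 × 0.7433) = 0.6641.
HTMT = 0.4800 / 0.6641 = 0.723.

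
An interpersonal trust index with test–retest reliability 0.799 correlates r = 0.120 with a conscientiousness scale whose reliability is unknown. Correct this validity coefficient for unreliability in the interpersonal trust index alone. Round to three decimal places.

Single correction: r_c = r_obs / √r_xx = 0.120 / √0.799 = 0.120 / 0.8939 ≈ 0.134.

0.134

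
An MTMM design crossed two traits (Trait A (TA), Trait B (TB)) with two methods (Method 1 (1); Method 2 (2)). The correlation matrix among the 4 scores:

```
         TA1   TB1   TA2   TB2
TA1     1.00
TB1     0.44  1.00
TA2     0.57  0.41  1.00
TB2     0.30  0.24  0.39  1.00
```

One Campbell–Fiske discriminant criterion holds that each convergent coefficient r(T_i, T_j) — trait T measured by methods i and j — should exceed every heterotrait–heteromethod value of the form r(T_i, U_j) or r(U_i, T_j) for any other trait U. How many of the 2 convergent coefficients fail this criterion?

Convergent coefficients and their comparison sets:
TA (methods 1·2): 0.57 vs {0.30, 0.41} → pass.
TB (methods 1·2): 0.24 vs {0.41, 0.30} → fail.
1 of 2 fail.

1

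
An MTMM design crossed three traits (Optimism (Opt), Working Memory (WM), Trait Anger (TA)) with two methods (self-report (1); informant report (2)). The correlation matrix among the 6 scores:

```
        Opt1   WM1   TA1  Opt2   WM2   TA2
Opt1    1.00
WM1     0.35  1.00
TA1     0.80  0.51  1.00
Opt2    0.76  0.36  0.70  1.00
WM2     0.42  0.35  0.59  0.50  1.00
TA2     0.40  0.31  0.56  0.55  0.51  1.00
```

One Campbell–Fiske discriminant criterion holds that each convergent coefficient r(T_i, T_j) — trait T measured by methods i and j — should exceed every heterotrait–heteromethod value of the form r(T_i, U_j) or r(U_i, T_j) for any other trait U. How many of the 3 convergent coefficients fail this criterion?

2

Convergent coefficients and their comparison sets:
Opt (methods 1·2): 0.76 vs {0.42, 0.36, 0.40, 0.70} → pass.
WM (methods 1·2): 0.35 vs {0.36, 0.42, 0.31, 0.59} → fail.
TA (methods 1·2): 0.56 vs {0.70, 0.40, 0.59, 0.31} → fail.
2 of 3 fail.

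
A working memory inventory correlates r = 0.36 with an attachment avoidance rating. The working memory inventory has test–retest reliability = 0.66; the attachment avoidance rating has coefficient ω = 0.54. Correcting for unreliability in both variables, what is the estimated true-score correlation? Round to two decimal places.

r_true = r_obs / √(r_xx · r_yy) = 0.36 / √(0.66 × 0.54) = 0.36 / √0.3564 = 0.36 / 0.5970 ≈ 0.60.

0.60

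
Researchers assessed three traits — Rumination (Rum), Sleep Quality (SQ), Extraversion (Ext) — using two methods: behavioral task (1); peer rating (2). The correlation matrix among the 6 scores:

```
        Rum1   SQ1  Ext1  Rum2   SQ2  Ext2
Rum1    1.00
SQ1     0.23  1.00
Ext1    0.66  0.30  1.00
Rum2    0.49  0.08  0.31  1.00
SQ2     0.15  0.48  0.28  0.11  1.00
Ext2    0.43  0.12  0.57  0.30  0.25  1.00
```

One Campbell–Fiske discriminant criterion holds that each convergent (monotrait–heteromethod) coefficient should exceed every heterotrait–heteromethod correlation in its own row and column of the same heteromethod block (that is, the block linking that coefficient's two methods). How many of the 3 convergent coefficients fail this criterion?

Checking each validity diagonal entry against its comparison values:
Rum (methods 1·2): 0.49 vs {0.15, 0.08, 0.43, 0.31} → pass.
SQ (methods 1·2): 0.48 vs {0.08, 0.15, 0.12, 0.28} → pass.
Ext (methods 1·2): 0.57 vs {0.31, 0.43, 0.28, 0.12} → pass.
0 of 3 fail.

0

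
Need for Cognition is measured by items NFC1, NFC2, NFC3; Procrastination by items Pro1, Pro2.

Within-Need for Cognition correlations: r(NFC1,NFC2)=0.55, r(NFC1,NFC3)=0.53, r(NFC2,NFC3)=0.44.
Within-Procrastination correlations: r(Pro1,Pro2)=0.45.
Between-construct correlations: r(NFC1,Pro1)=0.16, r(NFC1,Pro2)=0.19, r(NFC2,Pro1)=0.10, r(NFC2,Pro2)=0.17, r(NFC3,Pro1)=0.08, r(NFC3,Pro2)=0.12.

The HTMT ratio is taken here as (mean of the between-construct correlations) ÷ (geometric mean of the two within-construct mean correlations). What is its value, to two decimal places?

0.29

Mean between = 0.82/6 = 0.1367.
Mean within-NFC = 1.52/3 = 0.5067; mean within-Pro = 0.45/1 = 0.4500.
Geometric mean = √(0.5067 × 0.4500) = 0.4775.
HTMT = 0.1367 / 0.4775 = 0.29.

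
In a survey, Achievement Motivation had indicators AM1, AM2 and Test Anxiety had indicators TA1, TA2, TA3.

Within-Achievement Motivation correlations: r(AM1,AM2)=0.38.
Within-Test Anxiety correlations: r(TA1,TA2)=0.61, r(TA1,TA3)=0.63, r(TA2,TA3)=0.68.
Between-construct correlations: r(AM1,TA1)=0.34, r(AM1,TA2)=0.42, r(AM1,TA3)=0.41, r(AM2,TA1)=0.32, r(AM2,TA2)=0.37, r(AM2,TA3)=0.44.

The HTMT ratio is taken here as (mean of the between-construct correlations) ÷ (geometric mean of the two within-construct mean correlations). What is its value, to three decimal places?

Between-construct mean = 2.30/6 = 0.3833.
Mean within-AM = 0.38/1 = 0.3800; mean within-TA = 1.92/3 = 0.6400.
Geometric mean = √(0.3800 × 0.6400) = 0.4932.
HTMT = 0.3833 / 0.4932 = 0.777.

0.777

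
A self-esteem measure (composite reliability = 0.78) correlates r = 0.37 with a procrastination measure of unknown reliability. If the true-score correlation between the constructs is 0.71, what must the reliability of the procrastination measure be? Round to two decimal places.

r_true = r_obs / √(r_xx · r_yy) ⇒ 0.71 = 0.37 / √(0.78 · r_yy).
√(0.78 · r_yy) = 0.37 / 0.71 = 0.5211; 0.78 · r_yy = 0.2715; r_yy = 0.2715 / 0.78 ≈ 0.35.

0.35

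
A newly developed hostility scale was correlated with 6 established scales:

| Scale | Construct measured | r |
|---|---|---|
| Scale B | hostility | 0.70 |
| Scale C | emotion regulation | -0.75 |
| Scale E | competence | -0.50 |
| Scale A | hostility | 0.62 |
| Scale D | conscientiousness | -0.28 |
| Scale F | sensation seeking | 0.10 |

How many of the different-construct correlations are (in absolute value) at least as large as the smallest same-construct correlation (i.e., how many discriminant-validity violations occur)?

1

Convergent (same construct = hostility): Scale B, Scale A.
Smallest convergent = 0.62. Discriminant |r|: 0.75, 0.50, 0.28, 0.10; count ≥ 0.62 → 1.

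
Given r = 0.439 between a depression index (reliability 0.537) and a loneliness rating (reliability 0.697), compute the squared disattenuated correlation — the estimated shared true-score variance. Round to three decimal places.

Disattenuated r = 0.439 / √(0.537 × 0.697) = 0.439 / 0.6118 = 0.7176.
Shared true-score variance = 0.7176² = 0.5149 ≈ 0.515.

0.515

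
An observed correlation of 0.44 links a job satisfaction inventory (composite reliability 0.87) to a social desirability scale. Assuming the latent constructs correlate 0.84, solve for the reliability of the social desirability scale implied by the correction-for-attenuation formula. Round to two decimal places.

r_true = r_obs / √(r_xx · r_yy) ⇒ 0.84 = 0.44 / √(0.87 · r_yy).
√(0.87 · r_yy) = 0.44 / 0.84 = 0.5238; 0.87 · r_yy = 0.2744; r_yy = 0.2744 / 0.87 ≈ 0.32.

0.32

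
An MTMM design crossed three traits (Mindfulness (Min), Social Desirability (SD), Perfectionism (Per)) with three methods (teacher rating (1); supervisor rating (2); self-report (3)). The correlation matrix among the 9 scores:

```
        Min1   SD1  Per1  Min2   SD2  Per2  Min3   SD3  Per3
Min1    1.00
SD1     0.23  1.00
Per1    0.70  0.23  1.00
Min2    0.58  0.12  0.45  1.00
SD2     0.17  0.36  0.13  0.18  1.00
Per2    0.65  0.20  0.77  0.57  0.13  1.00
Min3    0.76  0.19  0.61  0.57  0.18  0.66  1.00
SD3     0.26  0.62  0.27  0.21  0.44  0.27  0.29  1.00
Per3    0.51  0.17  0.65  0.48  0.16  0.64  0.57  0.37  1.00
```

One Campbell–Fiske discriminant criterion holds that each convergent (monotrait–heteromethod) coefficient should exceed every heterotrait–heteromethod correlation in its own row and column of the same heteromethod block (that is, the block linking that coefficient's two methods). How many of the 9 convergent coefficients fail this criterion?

Each convergent coefficient versus the relevant comparison correlations:
Min (methods 1·2): 0.58 vs {0.17, 0.12, 0.65, 0.45} → fail.
Min (methods 1·3): 0.76 vs {0.26, 0.19, 0.51, 0.61} → pass.
Min (methods 2·3): 0.57 vs {0.21, 0.18, 0.48, 0.66} → fail.
SD (methods 1·2): 0.36 vs {0.12, 0.17, 0.20, 0.13} → pass.
SD (methods 1·3): 0.62 vs {0.19, 0.26, 0.17, 0.27} → pass.
SD (methods 2·3): 0.44 vs {0.18, 0.21, 0.16, 0.27} → pass.
Per (methods 1·2): 0.77 vs {0.45, 0.65, 0.13, 0.20} → pass.
Per (methods 1·3): 0.65 vs {0.61, 0.51, 0.27, 0.17} → pass.
Per (methods 2·3): 0.64 vs {0.66, 0.48, 0.27, 0.16} → fail.
3 of 9 fail.

3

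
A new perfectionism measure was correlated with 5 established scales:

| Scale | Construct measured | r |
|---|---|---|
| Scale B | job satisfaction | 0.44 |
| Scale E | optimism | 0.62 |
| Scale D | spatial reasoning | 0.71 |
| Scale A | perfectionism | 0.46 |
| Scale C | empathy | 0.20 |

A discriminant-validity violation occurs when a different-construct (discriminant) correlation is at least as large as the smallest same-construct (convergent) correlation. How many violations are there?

2

Convergent (same construct = perfectionism): Scale A.
Smallest convergent = 0.46. Discriminant values: 0.44, 0.62, 0.71, 0.20; count ≥ 0.46 → 2.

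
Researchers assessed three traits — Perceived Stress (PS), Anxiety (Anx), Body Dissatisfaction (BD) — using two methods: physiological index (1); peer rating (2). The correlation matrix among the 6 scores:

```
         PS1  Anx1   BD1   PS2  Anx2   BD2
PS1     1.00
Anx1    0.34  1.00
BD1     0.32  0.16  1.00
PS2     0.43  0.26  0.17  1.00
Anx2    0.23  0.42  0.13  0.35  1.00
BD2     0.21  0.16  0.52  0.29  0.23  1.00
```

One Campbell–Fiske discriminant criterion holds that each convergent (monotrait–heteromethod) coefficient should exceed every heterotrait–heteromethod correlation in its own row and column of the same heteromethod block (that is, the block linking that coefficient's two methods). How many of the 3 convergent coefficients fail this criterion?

0

Checking each validity diagonal entry against its comparison values:
PS (methods 1·2): 0.43 vs {0.23, 0.26, 0.21, 0.17} → pass.
Anx (methods 1·2): 0.42 vs {0.26, 0.23, 0.16, 0.13} → pass.
BD (methods 1·2): 0.52 vs {0.17, 0.21, 0.13, 0.16} → pass.
0 of 3 fail.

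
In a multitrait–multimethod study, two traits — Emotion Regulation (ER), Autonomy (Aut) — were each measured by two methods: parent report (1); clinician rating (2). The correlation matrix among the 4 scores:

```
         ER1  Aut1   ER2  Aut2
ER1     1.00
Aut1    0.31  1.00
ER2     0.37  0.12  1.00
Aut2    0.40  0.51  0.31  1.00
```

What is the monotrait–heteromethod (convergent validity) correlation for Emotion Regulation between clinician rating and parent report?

Same trait (ER), different methods: r(ER2, ER1) = 0.37.

0.37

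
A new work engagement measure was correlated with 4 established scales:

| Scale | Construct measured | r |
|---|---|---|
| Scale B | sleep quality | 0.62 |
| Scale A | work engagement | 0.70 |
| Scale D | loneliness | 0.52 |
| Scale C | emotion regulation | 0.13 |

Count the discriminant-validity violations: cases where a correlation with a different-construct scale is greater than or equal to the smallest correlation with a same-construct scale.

0

Convergent (same construct = work engagement): Scale A.
Smallest convergent = 0.70. Discriminant values: 0.62, 0.52, 0.13; count ≥ 0.70 → 0.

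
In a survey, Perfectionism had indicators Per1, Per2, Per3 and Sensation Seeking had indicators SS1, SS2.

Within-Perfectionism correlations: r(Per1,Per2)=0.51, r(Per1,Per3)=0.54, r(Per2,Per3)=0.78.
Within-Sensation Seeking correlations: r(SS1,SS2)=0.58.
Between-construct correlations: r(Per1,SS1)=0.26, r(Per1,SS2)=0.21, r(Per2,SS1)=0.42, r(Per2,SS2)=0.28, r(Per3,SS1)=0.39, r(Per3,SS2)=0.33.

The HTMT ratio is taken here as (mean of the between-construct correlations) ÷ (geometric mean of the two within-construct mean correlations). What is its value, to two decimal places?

0.53

Mean between = 1.89/6 = 0.3150.
Mean within-Per = 1.83/3 = 0.6100; mean within-SS = 0.58/1 = 0.5800.
Geometric mean = √(0.6100 × 0.5800) = 0.5948.
HTMT = 0.3150 / 0.5948 = 0.53.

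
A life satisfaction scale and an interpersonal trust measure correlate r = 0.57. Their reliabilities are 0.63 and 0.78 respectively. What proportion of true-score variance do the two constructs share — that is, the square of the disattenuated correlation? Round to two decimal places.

0.66

Disattenuated r = 0.57 / √(0.63 × 0.78) = 0.57 / 0.7010 = 0.8131.
Shared true-score variance = 0.8131² = 0.6611 ≈ 0.66.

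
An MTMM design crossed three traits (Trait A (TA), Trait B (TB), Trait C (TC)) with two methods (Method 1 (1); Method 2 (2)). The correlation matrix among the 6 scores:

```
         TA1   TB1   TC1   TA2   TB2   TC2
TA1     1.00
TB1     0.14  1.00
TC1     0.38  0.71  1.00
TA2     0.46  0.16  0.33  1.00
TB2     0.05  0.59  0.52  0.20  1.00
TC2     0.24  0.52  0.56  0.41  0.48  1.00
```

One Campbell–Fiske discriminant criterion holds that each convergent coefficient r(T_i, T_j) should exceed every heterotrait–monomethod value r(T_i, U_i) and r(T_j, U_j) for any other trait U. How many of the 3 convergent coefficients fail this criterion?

Convergent coefficients and their comparison sets:
TA (methods 1·2): 0.46 vs {0.14, 0.20, 0.38, 0.41} → pass.
TB (methods 1·2): 0.59 vs {0.14, 0.20, 0.71, 0.48} → fail.
TC (methods 1·2): 0.56 vs {0.38, 0.41, 0.71, 0.48} → fail.
2 of 3 fail.

2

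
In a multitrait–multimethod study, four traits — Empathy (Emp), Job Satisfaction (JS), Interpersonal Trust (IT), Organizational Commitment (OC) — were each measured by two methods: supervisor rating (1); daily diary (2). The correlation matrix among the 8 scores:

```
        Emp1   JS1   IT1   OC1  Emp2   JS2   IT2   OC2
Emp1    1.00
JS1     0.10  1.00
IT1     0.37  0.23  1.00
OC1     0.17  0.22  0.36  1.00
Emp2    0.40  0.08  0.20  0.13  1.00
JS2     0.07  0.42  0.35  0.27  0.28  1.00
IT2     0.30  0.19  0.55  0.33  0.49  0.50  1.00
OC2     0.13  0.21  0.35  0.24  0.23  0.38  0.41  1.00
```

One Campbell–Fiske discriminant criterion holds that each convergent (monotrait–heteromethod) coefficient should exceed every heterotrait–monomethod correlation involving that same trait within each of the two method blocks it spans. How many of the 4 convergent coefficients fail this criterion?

Checking each validity diagonal entry against its comparison values:
Emp (methods 1·2): 0.40 vs {0.10, 0.28, 0.37, 0.49, 0.17, 0.23} → fail.
JS (methods 1·2): 0.42 vs {0.10, 0.28, 0.23, 0.50, 0.22, 0.38} → fail.
IT (methods 1·2): 0.55 vs {0.37, 0.49, 0.23, 0.50, 0.36, 0.41} → pass.
OC (methods 1·2): 0.24 vs {0.17, 0.23, 0.22, 0.38, 0.36, 0.41} → fail.
3 of 4 fail.

3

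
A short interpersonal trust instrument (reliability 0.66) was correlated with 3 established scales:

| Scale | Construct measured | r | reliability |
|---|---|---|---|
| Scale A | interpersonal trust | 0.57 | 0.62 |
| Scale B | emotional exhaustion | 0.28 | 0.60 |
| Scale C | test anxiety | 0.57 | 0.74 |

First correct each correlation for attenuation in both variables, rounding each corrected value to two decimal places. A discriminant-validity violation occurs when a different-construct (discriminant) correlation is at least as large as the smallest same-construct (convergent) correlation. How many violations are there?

Disattenuated r (r / √(r_scale · r_new)):
  Scale A (conv): 0.57 / √(0.62·0.66) = 0.89
  Scale B (disc): 0.28 / √(0.60·0.66) = 0.44
  Scale C (disc): 0.57 / √(0.74·0.66) = 0.82
Smallest convergent = 0.89. Discriminant values: 0.44, 0.82; count ≥ 0.89 → 0.

0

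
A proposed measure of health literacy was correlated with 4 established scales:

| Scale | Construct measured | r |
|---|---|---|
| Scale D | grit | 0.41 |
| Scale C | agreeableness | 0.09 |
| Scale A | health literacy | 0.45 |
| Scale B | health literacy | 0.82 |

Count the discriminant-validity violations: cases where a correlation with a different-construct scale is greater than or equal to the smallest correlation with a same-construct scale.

Convergent (same construct = health literacy): Scale A, Scale B.
Smallest convergent = 0.45. Discriminant values: 0.41, 0.09; count ≥ 0.45 → 0.

0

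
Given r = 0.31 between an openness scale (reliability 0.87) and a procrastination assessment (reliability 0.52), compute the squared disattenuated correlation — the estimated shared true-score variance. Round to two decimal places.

Disattenuated r = 0.31 / √(0.87 × 0.52) = 0.31 / 0.6726 = 0.4609.
Shared true-score variance = 0.4609² = 0.2124 ≈ 0.21.

0.21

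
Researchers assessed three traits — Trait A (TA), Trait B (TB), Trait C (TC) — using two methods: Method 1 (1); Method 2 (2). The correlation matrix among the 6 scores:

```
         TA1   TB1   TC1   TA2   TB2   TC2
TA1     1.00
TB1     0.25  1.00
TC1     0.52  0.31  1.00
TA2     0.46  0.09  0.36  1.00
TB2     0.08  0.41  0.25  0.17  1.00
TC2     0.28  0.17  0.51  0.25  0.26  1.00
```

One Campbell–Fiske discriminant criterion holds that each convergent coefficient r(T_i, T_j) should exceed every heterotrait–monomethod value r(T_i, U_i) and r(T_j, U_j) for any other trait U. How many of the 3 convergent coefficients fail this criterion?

Checking each validity diagonal entry against its comparison values:
TA (methods 1·2): 0.46 vs {0.25, 0.17, 0.52, 0.25} → fail.
TB (methods 1·2): 0.41 vs {0.25, 0.17, 0.31, 0.26} → pass.
TC (methods 1·2): 0.51 vs {0.52, 0.25, 0.31, 0.26} → fail.
2 of 3 fail.

2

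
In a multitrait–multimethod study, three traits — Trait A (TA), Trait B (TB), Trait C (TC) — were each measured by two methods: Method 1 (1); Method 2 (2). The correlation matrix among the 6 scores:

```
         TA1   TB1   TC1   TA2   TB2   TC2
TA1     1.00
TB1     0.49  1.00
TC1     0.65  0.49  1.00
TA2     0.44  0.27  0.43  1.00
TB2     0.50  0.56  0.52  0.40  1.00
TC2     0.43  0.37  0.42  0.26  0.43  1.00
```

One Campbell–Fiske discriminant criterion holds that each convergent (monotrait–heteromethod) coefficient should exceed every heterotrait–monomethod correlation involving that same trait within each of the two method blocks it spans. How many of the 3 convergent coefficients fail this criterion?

Convergent coefficients and their comparison sets:
TA (methods 1·2): 0.44 vs {0.49, 0.40, 0.65, 0.26} → fail.
TB (methods 1·2): 0.56 vs {0.49, 0.40, 0.49, 0.43} → pass.
TC (methods 1·2): 0.42 vs {0.65, 0.26, 0.49, 0.43} → fail.
2 of 3 fail.

2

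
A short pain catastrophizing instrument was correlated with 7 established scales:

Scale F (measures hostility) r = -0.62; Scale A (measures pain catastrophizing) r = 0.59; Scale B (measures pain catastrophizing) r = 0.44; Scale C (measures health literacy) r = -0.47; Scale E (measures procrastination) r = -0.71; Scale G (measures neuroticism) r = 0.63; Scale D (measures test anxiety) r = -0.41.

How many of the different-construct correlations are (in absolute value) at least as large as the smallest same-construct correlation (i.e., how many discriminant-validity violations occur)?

Convergent (same construct = pain catastrophizing): Scale A, Scale B.
Smallest convergent = 0.44. Discriminant |r|: 0.62, 0.47, 0.71, 0.63, 0.41; count ≥ 0.44 → 4.

4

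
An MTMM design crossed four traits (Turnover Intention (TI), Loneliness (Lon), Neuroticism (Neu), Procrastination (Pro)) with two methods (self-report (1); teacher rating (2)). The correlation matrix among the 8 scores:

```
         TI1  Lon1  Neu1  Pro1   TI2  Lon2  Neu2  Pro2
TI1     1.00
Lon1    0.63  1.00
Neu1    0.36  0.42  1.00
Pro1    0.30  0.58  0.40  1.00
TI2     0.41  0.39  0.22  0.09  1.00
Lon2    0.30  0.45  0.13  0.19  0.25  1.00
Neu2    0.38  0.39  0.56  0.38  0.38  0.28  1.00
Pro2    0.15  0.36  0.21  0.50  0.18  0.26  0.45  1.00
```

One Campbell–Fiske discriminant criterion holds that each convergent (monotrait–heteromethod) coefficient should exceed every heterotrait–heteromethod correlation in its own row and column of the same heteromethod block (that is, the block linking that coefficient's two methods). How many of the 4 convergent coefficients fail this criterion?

0

Convergent coefficients and their comparison sets:
TI (methods 1·2): 0.41 vs {0.30, 0.39, 0.38, 0.22, 0.15, 0.09} → pass.
Lon (methods 1·2): 0.45 vs {0.39, 0.30, 0.39, 0.13, 0.36, 0.19} → pass.
Neu (methods 1·2): 0.56 vs {0.22, 0.38, 0.13, 0.39, 0.21, 0.38} → pass.
Pro (methods 1·2): 0.50 vs {0.09, 0.15, 0.19, 0.36, 0.38, 0.21} → pass.
0 of 4 fail.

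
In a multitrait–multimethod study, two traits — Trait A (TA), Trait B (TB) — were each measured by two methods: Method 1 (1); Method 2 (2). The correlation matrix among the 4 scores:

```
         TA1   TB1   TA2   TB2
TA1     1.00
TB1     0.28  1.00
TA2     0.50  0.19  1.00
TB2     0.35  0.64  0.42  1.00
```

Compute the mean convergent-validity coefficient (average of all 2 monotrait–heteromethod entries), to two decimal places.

0.57

Convergent values: 0.50, 0.64; mean = 1.14/2 = 0.57.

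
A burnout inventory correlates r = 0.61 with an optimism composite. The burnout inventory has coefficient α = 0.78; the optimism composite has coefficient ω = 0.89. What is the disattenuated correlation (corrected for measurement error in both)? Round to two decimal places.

0.73

r_true = r_obs / √(r_xx · r_yy) = 0.61 / √(0.78 × 0.89) = 0.61 / √0.6942 = 0.61 / 0.8332 ≈ 0.73.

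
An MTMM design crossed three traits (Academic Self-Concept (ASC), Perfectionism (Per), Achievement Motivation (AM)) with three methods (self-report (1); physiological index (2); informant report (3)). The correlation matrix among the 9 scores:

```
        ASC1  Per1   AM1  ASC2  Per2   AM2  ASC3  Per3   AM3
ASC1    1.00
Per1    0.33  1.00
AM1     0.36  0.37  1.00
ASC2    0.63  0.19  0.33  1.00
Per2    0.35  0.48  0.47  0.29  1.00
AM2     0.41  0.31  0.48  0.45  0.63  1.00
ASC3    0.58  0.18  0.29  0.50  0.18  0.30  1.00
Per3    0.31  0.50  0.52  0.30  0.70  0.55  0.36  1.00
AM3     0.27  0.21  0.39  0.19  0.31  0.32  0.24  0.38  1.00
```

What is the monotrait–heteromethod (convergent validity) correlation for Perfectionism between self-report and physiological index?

0.48

Same trait (Per), different methods: r(Per1, Per2) = 0.48.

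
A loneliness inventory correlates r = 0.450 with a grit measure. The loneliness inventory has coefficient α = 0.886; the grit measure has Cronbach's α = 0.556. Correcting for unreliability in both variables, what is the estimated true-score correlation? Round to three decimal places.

0.641

r_true = r_obs / √(r_xx · r_yy) = 0.450 / √(0.886 × 0.556) = 0.450 / √0.492616 = 0.450 / 0.7019 ≈ 0.641.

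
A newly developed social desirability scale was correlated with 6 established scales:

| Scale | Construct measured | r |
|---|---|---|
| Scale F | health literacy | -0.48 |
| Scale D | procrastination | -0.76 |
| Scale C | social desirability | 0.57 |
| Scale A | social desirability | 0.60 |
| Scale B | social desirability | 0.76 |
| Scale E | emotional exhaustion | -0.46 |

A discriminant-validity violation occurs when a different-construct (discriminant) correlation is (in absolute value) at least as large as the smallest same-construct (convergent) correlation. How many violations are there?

1

Convergent (same construct = social desirability): Scale C, Scale A, Scale B.
Smallest convergent = 0.57. Discriminant |r|: 0.48, 0.76, 0.46; count ≥ 0.57 → 1.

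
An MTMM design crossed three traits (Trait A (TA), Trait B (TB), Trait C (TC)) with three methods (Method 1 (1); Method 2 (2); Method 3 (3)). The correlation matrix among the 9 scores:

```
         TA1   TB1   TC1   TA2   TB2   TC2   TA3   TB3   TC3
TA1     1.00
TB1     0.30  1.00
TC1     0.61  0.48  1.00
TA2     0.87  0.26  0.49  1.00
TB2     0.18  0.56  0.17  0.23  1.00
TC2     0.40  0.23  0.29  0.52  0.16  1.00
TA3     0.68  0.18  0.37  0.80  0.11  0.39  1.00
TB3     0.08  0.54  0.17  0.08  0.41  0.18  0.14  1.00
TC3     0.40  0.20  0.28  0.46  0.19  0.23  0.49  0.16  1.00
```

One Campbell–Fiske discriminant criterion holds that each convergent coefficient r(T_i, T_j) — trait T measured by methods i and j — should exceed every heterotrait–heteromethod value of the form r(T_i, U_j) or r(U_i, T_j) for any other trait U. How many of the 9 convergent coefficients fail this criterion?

3

Convergent coefficients and their comparison sets:
TA (methods 1·2): 0.87 vs {0.18, 0.26, 0.40, 0.49} → pass.
TA (methods 1·3): 0.68 vs {0.08, 0.18, 0.40, 0.37} → pass.
TA (methods 2·3): 0.80 vs {0.08, 0.11, 0.46, 0.39} → pass.
TB (methods 1·2): 0.56 vs {0.26, 0.18, 0.23, 0.17} → pass.
TB (methods 1·3): 0.54 vs {0.18, 0.08, 0.20, 0.17} → pass.
TB (methods 2·3): 0.41 vs {0.11, 0.08, 0.19, 0.18} → pass.
TC (methods 1·2): 0.29 vs {0.49, 0.40, 0.17, 0.23} → fail.
TC (methods 1·3): 0.28 vs {0.37, 0.40, 0.17, 0.20} → fail.
TC (methods 2·3): 0.23 vs {0.39, 0.46, 0.18, 0.19} → fail.
3 of 9 fail.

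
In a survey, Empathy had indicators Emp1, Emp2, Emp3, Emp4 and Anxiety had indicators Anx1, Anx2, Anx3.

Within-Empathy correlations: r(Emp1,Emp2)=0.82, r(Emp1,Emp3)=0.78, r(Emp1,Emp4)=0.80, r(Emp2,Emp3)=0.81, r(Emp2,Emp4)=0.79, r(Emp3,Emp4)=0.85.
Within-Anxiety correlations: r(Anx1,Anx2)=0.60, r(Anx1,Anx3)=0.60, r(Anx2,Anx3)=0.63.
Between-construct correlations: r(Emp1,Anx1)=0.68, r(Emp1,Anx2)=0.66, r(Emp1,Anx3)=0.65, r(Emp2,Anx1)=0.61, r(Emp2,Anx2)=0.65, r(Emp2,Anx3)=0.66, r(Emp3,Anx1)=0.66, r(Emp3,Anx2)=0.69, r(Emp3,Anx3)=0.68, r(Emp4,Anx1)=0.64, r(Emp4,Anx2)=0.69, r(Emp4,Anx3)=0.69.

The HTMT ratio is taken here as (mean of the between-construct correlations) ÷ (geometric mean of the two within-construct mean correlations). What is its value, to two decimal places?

0.94

Between-construct mean = 7.96/12 = 0.6633.
Mean within-Emp = 4.85/6 = 0.8083; mean within-Anx = 1.83/3 = 0.6100.
Geometric mean = √(0.8083 × 0.6100) = 0.7022.
HTMT = 0.6633 / 0.7022 = 0.94.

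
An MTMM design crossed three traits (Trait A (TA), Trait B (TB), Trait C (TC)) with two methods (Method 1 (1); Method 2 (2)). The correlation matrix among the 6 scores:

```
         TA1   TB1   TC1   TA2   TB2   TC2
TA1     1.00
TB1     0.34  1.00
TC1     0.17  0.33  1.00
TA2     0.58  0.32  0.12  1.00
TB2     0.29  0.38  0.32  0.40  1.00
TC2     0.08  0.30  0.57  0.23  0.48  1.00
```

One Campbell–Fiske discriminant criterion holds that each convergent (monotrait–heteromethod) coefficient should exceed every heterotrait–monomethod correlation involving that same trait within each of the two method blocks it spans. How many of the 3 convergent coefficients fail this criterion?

Checking each validity diagonal entry against its comparison values:
TA (methods 1·2): 0.58 vs {0.34, 0.40, 0.17, 0.23} → pass.
TB (methods 1·2): 0.38 vs {0.34, 0.40, 0.33, 0.48} → fail.
TC (methods 1·2): 0.57 vs {0.17, 0.23, 0.33, 0.48} → pass.
1 of 3 fail.

1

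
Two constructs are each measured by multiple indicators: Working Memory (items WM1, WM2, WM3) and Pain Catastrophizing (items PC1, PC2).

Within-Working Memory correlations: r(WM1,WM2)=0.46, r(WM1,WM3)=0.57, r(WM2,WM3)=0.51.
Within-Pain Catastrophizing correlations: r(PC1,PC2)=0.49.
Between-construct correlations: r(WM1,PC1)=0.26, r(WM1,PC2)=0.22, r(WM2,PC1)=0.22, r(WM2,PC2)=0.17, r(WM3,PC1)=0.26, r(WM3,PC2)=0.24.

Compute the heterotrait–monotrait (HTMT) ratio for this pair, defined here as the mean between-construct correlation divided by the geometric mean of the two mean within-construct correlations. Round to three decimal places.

Between-construct mean = 1.37/6 = 0.2283.
Mean within-WM = 1.54/3 = 0.5133; mean within-PC = 0.49/1 = 0.4900.
Geometric mean = √(0.5133 × 0.4900) = 0.5015.
HTMT = 0.2283 / 0.5015 = 0.455.

0.455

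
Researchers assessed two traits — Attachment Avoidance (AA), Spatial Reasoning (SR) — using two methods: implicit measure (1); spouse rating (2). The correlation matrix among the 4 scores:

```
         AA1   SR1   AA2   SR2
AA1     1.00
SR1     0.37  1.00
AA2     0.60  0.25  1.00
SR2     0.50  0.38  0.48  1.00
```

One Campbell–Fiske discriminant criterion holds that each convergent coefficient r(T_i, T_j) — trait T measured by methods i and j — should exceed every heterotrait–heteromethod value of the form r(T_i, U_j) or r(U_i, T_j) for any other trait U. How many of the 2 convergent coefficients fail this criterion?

Convergent coefficients and their comparison sets:
AA (methods 1·2): 0.60 vs {0.50, 0.25} → pass.
SR (methods 1·2): 0.38 vs {0.25, 0.50} → fail.
1 of 2 fail.

1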